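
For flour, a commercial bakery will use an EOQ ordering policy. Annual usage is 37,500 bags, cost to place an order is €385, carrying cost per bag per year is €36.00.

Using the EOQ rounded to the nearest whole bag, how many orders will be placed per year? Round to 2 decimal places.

2DS/H = 2·37,500·385/36 = 802,083.33
EOQ = √802,083.33 ≈ 895.59 → Q = 896
Orders per year = D/Q = 37,500 / 896 = 41.853

41.85 orders per year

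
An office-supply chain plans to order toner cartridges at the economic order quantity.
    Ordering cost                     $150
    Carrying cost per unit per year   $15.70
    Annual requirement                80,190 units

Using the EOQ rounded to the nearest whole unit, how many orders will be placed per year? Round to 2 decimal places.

64.77 orders per year

Q* = √(2·D·S / H) = √(2·80,190·150 / 15.7) = √1,532,293.0 ≈ 1,237.86 → Q = 1,238
N = D/Q = 80,190/1,238 ≈ 64.774 orders/yr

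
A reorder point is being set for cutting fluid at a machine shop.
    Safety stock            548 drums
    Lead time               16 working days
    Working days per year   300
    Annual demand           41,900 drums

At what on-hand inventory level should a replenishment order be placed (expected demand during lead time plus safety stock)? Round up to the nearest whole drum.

2,783 drums

Daily demand d = 41,900 / 300 = 139.667 drums/day
Demand during lead time = 139.667 × 16 = 2,234.67
Reorder point = 2,234.67 + 548 = 2,782.67 → round up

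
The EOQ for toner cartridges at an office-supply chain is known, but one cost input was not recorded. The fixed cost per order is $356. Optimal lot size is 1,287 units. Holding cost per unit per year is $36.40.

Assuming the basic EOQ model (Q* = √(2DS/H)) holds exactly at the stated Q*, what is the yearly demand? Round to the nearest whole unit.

From Q* = √(2DS/H) ⇒ Q*² = 2DS/H.
D = Q²H / (2S) = 1,287² × 36.4 / (2 × 356) = 84,679.54

84,680 units per year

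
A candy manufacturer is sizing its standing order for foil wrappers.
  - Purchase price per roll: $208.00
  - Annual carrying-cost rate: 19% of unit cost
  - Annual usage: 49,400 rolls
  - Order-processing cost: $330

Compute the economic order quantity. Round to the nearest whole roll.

908 rolls

Carrying cost H = $208 × 19% = $39.5200/roll/yr
EOQ = √(2DS/H) = √(2 × 49,400 × 330 / 39.52)
    = √(825,000.00) ≈ 908.30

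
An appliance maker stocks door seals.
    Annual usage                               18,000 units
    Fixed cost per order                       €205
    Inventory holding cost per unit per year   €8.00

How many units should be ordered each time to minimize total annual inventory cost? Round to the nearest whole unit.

Q* = √(2·D·S / H) = √(2·18,000·205 / 8) = √922,500.0 ≈ 960.47

960 units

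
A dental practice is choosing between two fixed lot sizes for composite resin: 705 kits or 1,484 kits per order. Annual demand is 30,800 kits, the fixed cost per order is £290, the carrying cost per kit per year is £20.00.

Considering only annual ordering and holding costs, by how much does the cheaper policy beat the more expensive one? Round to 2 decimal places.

TC(Q) = (D/Q)S + (Q/2)H
TC(705) = (30,800/705)×290 + (705/2)×20 = £19,719.50
TC(1,484) = (30,800/1,484)×290 + (1,484/2)×20 = £20,858.87
Lots of 705 are cheaper by £1,139.36.

£1,139.36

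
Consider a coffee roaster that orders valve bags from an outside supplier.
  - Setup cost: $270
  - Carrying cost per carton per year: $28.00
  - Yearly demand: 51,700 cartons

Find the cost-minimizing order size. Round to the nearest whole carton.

EOQ = √(2DS/H) = √(2 × 51,700 × 270 / 28)
    = √(997,071.43) ≈ 998.53

999 cartons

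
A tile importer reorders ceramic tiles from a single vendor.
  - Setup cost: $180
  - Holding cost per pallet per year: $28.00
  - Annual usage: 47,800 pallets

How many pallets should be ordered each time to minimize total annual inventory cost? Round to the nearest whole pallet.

Q* = √(2·D·S / H) = √(2·47,800·180 / 28) = √614,571.4 ≈ 783.95

784 pallets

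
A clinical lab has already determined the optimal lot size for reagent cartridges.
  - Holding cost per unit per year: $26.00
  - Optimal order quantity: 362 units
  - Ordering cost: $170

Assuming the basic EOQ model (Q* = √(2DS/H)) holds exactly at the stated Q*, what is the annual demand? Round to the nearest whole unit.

10,021 units per year

EOQ relation: Q² = 2DS/H, so rearrange for the unknown.
D = Q²H / (2S) = 362² × 26 / (2 × 170) = 10,021.01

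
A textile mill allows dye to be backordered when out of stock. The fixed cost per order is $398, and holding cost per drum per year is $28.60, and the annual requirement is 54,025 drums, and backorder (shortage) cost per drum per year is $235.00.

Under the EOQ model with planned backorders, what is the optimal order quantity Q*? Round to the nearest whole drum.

Basic EOQ = √(2·54,025·398/28.6) = 1,226.227
Backorder adjustment √((H+b)/b) = √((28.6+235)/235) = 1.0591
Q* = 1,226.227 × 1.0591 ≈ 1,298.70

1,299 drums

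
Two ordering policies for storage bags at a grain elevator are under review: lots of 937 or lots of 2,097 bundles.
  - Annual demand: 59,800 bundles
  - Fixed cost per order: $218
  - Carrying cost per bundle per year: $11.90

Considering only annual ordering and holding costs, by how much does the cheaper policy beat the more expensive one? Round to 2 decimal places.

TC(Q) = (D/Q)S + (Q/2)H
TC(937) = (59,800/937)×218 + (937/2)×11.9 = $19,488.06
TC(2,097) = (59,800/2,097)×218 + (2,097/2)×11.9 = $18,693.84
Lots of 2,097 are cheaper by $794.22.

$794.22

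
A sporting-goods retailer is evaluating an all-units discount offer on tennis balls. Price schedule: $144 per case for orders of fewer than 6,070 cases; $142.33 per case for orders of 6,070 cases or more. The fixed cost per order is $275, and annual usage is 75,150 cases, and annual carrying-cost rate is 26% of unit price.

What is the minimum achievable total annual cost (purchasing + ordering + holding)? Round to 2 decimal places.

H₁ = 26%×$144 = $37.4400;  H₂ = 26%×$142.33 = $37.0058
EOQ₁ = √(2×75,150×275/37.4400) = 1,050.70  (< 6,070, feasible at tier 1)
EOQ₂ = √(2×75,150×275/37.0058) = 1,056.84  (< 6,070 → use Q = 6,070 at tier-2 price)
TC(tier 1 (EOQ₁), Q≈1,050.7) = $10,860,938.13
TC(tier 2, Q≈6,070.0) = $10,811,816.76
Minimum at tier 2: $10,811,816.76

$10,811,816.76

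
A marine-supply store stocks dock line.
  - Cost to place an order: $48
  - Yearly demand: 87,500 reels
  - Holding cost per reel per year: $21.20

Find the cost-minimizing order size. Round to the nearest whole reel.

2DS/H = 2·87,500·48/21.2 = 396,226.42
EOQ = √396,226.42 ≈ 629.47

629 reels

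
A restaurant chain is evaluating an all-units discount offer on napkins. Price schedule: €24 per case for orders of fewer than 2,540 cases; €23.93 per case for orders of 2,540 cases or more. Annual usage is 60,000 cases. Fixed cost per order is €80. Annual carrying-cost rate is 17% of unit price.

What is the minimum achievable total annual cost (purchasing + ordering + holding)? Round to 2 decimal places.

H₁ = 17%×€24 = €4.0800;  H₂ = 17%×€23.93 = €4.0681
EOQ₁ = √(2×60,000×80/4.0800) = 1,533.93  (< 2,540, feasible at tier 1)
EOQ₂ = √(2×60,000×80/4.0681) = 1,536.17  (< 2,540 → use Q = 2,540 at tier-2 price)
TC(tier 1 (EOQ₁), Q≈1,533.9) = €1,446,258.43
TC(tier 2, Q≈2,540.0) = €1,442,856.25
Minimum at tier 2: €1,442,856.25

€1,442,856.25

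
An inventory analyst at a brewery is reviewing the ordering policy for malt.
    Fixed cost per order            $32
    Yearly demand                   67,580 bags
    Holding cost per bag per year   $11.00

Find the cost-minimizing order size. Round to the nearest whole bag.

Optimal lot size Q* = (2 × 67,580 × $32 / $11)^½ ≈ 627.05

627 bags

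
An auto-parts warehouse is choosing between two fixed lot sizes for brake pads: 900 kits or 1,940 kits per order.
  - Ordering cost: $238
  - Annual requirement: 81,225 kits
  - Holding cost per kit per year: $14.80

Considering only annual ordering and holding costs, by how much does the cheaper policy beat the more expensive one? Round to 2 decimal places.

$3,818.78

For each Q, cost = (D/Q)·S + (Q/2)·H.
TC(900) = (81,225/900)×238 + (900/2)×14.8 = $28,139.50
TC(1,940) = (81,225/1,940)×238 + (1,940/2)×14.8 = $24,320.72
Cheaper: Q = 1,940.  Difference = $3,818.78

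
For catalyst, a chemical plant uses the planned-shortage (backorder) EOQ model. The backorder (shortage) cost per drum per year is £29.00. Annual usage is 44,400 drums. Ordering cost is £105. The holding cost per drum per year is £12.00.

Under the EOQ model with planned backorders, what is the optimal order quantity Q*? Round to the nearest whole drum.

1,048 drums

Q* = √(2DS/H) · √((H + b)/b)
   = √(2 × 44,400 × 105 / 12) · √((12 + 29) / 29)
   = 881.476 × 1.1890 ≈ 1,048.10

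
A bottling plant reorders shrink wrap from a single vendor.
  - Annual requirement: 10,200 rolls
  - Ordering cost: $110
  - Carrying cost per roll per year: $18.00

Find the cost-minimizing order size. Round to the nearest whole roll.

Optimal lot size Q* = (2 × 10,200 × $110 / $18)^½ ≈ 353.08

353 rolls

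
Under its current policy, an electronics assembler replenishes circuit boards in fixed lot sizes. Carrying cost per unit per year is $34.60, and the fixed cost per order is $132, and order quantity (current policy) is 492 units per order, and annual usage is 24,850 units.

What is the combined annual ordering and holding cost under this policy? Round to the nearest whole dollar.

$15,179

Ordering: D/Q × S = 24,850/492 × $132 = $6,667.07
Holding:  Q/2 × H = 492/2 × $34.6 = $8,511.60
Total = $6,667.07 + $8,511.60 = $15,178.67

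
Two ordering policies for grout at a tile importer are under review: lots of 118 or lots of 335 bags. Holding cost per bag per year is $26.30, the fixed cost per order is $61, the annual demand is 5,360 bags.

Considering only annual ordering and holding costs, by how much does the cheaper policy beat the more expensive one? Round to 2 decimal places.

$1,058.70

TC(Q) = (D/Q)S + (Q/2)H
TC(118) = (5,360/118)×61 + (118/2)×26.3 = $4,322.55
TC(335) = (5,360/335)×61 + (335/2)×26.3 = $5,381.25
|ΔTC| = |$4,322.55 − $5,381.25| = $1,058.70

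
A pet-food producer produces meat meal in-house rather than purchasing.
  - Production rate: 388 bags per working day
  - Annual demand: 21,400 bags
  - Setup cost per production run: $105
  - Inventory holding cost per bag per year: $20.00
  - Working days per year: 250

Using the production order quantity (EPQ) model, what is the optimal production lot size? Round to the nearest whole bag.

537 bags

d = 21,400/250 = 85.6000 bags/day;  effective holding cost H(1 − d/p) = 20·(1 − 85.6000/388) = 15.58763
Q* = √(2DS / H_eff) = √(2·21,400·105 / 15.58763) ≈ 536.94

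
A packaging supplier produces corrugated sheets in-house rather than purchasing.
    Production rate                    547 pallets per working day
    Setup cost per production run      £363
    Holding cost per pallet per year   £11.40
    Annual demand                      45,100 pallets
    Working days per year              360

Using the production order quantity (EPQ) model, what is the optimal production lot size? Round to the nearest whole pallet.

d = 45,100/360 = 125.2778 pallets/day;  effective holding cost H(1 − d/p) = 11.4·(1 − 125.2778/547) = 8.78909
Q* = √(2DS / H_eff) = √(2·45,100·363 / 8.78909) ≈ 1,930.12

1,930 pallets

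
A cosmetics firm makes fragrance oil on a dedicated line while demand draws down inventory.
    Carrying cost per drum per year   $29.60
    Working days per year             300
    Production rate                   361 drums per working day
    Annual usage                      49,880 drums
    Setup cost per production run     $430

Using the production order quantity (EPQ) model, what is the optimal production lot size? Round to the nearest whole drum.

Daily demand d = 49,880/300 = 166.267; p = 361; 1 − d/p = 0.53943
EPQ = √(2DS / (H(1 − d/p)))
    = √(2 × 49,880 × 430 / (29.6 × 0.53943)) ≈ 1,639.08

1,639 drums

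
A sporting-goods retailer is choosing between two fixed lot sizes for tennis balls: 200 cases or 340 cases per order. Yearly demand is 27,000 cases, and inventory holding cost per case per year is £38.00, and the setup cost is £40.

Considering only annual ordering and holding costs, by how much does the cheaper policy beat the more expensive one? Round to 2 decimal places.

TC(Q) = (D/Q)S + (Q/2)H
TC(200) = (27,000/200)×40 + (200/2)×38 = £9,200.00
TC(340) = (27,000/340)×40 + (340/2)×38 = £9,636.47
|ΔTC| = |£9,200.00 − £9,636.47| = £436.47

£436.47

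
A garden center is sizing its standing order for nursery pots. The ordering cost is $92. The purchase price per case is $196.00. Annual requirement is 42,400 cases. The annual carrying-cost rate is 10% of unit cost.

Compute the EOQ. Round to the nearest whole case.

631 cases

Holding cost per case per year: H = 10% × $196 = $19.6000
Optimal lot size Q* = (2 × 42,400 × $92 / $19.6)^½ ≈ 630.90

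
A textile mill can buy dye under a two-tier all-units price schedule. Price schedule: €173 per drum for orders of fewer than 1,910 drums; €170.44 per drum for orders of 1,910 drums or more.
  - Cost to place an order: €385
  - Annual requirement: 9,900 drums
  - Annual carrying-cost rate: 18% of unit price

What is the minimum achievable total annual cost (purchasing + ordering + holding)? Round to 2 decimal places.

H₁ = 18%×€173 = €31.1400;  H₂ = 18%×€170.44 = €30.6792
EOQ₁ = √(2×9,900×385/31.1400) = 494.77  (< 1,910, feasible at tier 1)
EOQ₂ = √(2×9,900×385/30.6792) = 498.47  (< 1,910 → use Q = 1,910 at tier-2 price)
TC(tier 1 (EOQ₁), Q≈494.8) = €1,728,107.15
TC(tier 2, Q≈1,910.0) = €1,718,650.19
Minimum at tier 2: €1,718,650.19

€1,718,650.19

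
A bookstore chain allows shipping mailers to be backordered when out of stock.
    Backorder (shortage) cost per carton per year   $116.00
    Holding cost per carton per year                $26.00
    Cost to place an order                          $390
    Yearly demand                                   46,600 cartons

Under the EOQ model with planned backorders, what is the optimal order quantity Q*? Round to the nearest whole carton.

1,308 cartons

Q* = √(2DS/H) · √((H + b)/b)
   = √(2 × 46,600 × 390 / 26) · √((26 + 116) / 116)
   = 1,182.371 × 1.1064 ≈ 1,308.18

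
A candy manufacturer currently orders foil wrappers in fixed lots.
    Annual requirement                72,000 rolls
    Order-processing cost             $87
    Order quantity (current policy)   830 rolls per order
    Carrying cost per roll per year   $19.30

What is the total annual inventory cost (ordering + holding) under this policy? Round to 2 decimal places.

$15,556.49

Annual ordering cost = (D/Q)·S = (72,000/830) × 87 = $7,546.99
Annual holding cost  = (Q/2)·H = (830/2) × 19.3 = $8,009.50
Total = $7,546.99 + $8,009.50 = $15,556.49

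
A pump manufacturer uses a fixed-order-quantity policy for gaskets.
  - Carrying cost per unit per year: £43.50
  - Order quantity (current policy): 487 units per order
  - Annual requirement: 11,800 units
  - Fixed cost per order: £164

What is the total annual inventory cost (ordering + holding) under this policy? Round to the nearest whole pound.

Annual ordering cost = (D/Q)·S = (11,800/487) × 164 = £3,973.72
Annual holding cost  = (Q/2)·H = (487/2) × 43.5 = £10,592.25
Total = £3,973.72 + £10,592.25 = £14,565.97

£14,566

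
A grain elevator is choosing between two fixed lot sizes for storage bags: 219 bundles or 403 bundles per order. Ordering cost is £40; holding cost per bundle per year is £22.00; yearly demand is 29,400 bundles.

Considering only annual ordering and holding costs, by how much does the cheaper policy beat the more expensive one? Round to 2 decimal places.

TC(Q) = (D/Q)S + (Q/2)H
TC(219) = (29,400/219)×40 + (219/2)×22 = £7,778.86
TC(403) = (29,400/403)×40 + (403/2)×22 = £7,351.11
Cheaper: Q = 403.  Difference = £427.75

£427.75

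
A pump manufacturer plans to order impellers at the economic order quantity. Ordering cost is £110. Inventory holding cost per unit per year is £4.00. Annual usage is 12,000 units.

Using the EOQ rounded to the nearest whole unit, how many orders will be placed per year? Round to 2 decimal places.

14.78 orders per year

Optimal lot size Q* = (2 × 12,000 × £110 / £4)^½ ≈ 812.40 → Q = 812
Orders per year = D/Q = 12,000 / 812 = 14.778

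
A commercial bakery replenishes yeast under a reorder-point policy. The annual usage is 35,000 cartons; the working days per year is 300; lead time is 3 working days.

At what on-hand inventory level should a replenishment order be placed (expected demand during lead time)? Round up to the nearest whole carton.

350 cartons

Daily demand d = 35,000 / 300 = 116.667 cartons/day
Demand during lead time = 116.667 × 3 = 350.00
Reorder point = 350.00 → round up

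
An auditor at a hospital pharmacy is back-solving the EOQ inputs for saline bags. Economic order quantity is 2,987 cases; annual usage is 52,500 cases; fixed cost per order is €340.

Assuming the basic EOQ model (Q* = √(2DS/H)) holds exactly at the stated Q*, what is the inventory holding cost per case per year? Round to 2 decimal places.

Since Q* = (2DS/H)^½, squaring gives Q*²·H = 2DS.
H = 2DS / Q² = 2 × 52,500 × 340 / 2,987² = 4.0013

€4.00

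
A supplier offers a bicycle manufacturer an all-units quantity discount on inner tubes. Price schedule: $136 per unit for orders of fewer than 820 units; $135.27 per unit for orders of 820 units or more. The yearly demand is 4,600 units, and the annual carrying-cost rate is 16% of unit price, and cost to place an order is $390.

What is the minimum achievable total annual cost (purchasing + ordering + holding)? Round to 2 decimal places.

H₁ = 16%×$136 = $21.7600;  H₂ = 16%×$135.27 = $21.6432
EOQ₁ = √(2×4,600×390/21.7600) = 406.07  (< 820, feasible at tier 1)
EOQ₂ = √(2×4,600×390/21.6432) = 407.16  (< 820 → use Q = 820 at tier-2 price)
TC(tier 1 (EOQ₁), Q≈406.1) = $634,436.00
TC(tier 2, Q≈820.0) = $633,303.52
Minimum at tier 2: $633,303.52

$633,303.52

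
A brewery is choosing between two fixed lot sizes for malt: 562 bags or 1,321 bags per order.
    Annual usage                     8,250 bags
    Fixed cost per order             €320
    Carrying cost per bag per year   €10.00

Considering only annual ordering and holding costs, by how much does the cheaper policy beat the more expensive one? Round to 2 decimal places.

TC(Q) = (D/Q)S + (Q/2)H
TC(562) = (8,250/562)×320 + (562/2)×10 = €7,507.51
TC(1,321) = (8,250/1,321)×320 + (1,321/2)×10 = €8,603.49
Lots of 562 are cheaper by €1,095.98.

€1,095.98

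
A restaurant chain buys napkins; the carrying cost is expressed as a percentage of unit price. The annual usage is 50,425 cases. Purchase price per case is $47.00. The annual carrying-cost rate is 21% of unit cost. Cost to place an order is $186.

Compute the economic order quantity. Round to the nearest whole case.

Carrying cost H = $47 × 21% = $9.8700/case/yr
Q* = √(2·D·S / H) = √(2·50,425·186 / 9.87) = √1,900,516.7 ≈ 1,378.59

1,379 cases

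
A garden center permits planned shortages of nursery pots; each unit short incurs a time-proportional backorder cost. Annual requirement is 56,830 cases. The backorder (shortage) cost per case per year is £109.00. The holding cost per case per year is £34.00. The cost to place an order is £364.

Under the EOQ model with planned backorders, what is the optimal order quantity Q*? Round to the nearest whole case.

1,263 cases

Basic EOQ = √(2·56,830·364/34) = 1,103.100
Backorder adjustment √((H+b)/b) = √((34+109)/109) = 1.1454
Q* = 1,103.100 × 1.1454 ≈ 1,263.48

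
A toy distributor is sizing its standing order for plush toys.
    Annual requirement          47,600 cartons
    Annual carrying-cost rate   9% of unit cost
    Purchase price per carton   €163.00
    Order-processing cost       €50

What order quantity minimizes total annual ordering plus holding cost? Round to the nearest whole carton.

570 cartons

Holding cost per carton per year: H = 9% × €163 = €14.6700
2DS/H = 2·47,600·50/14.67 = 324,471.71
EOQ = √324,471.71 ≈ 569.62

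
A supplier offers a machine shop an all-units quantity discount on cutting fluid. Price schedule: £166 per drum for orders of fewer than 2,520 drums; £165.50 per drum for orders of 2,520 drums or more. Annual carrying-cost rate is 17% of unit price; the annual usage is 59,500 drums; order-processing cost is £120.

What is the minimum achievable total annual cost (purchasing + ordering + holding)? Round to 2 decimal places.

£9,885,533.43

H₁ = 17%×£166 = £28.2200;  H₂ = 17%×£165.50 = £28.1350
EOQ₁ = √(2×59,500×120/28.2200) = 711.35  (< 2,520, feasible at tier 1)
EOQ₂ = √(2×59,500×120/28.1350) = 712.43  (< 2,520 → use Q = 2,520 at tier-2 price)
TC(tier 1 (EOQ₁), Q≈711.4) = £9,897,074.40
TC(tier 2, Q≈2,520.0) = £9,885,533.43
Minimum at tier 2: £9,885,533.43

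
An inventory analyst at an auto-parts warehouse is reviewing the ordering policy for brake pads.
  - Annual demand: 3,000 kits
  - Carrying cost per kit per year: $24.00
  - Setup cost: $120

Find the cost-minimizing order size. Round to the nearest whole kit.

173 kits

Q* = √(2·D·S / H) = √(2·3,000·120 / 24) = √30,000.0 ≈ 173.21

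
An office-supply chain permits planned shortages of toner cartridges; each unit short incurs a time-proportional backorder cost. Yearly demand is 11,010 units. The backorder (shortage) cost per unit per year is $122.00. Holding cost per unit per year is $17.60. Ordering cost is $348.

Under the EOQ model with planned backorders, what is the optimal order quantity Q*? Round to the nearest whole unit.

706 units

Basic EOQ = √(2·11,010·348/17.6) = 659.845
Backorder adjustment √((H+b)/b) = √((17.6+122)/122) = 1.0697
Q* = 659.845 × 1.0697 ≈ 705.84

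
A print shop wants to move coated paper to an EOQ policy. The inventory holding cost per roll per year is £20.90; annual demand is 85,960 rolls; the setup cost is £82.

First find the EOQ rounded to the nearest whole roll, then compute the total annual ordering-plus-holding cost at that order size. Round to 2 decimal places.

EOQ = √(2DS/H) = √(2 × 85,960 × 82 / 20.9)
    = √(674,518.66) ≈ 821.29 → Q = 821 rolls
Orders/yr = 85,960/821 = 104.702; ordering cost = 104.702 × £82 = £8,585.53
Average inventory = 821/2 = 410.5; holding cost = 410.5 × £20.9 = £8,579.45
Total = £8,585.53 + £8,579.45 = £17,164.98

£17,164.98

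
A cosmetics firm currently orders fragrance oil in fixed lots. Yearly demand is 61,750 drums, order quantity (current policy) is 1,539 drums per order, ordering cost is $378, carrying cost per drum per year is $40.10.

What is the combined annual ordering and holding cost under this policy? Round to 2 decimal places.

$46,023.62

Orders/yr = 61,750/1,539 = 40.123; ordering cost = 40.123 × $378 = $15,166.67
Average inventory = 1,539/2 = 769.5; holding cost = 769.5 × $40.1 = $30,856.95
Total = $15,166.67 + $30,856.95 = $46,023.62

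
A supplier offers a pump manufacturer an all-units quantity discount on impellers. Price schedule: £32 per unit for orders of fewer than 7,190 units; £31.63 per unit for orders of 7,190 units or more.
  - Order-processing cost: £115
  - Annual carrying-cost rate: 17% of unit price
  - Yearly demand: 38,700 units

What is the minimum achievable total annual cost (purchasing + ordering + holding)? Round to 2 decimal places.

£1,244,030.66

H₁ = 17%×£32 = £5.4400;  H₂ = 17%×£31.63 = £5.3771
EOQ₁ = √(2×38,700×115/5.4400) = 1,279.15  (< 7,190, feasible at tier 1)
EOQ₂ = √(2×38,700×115/5.3771) = 1,286.61  (< 7,190 → use Q = 7,190 at tier-2 price)
TC(tier 1 (EOQ₁), Q≈1,279.1) = £1,245,358.55
TC(tier 2, Q≈7,190.0) = £1,244,030.66
Minimum at tier 2: £1,244,030.66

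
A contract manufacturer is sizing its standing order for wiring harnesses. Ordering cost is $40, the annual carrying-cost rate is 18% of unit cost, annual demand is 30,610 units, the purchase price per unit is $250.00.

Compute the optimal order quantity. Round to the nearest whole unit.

233 units

H = i·C = 0.18 × $250 = $45.0000 per unit-year
EOQ = √(2DS/H) = √(2 × 30,610 × 40 / 45)
    = √(54,417.78) ≈ 233.28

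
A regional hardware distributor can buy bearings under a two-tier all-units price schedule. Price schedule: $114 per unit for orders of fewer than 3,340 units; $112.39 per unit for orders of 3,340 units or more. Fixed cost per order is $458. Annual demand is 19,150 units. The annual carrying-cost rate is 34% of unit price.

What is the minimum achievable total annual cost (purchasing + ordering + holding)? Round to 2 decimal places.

$2,209,174.98

H₁ = 34%×$114 = $38.7600;  H₂ = 34%×$112.39 = $38.2126
EOQ₁ = √(2×19,150×458/38.7600) = 672.73  (< 3,340, feasible at tier 1)
EOQ₂ = √(2×19,150×458/38.2126) = 677.53  (< 3,340 → use Q = 3,340 at tier-2 price)
TC(tier 1 (EOQ₁), Q≈672.7) = $2,209,174.98
TC(tier 2, Q≈3,340.0) = $2,218,709.50
Minimum at tier 1 (EOQ₁): $2,209,174.98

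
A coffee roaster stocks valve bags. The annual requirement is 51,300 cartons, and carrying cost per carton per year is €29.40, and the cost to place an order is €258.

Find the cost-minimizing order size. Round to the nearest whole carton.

2DS/H = 2·51,300·258/29.4 = 900,367.35
EOQ = √900,367.35 ≈ 948.88

949 cartons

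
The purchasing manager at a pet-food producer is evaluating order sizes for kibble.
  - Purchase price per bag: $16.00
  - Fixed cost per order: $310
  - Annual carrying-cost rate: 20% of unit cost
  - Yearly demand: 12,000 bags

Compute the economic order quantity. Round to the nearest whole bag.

Holding cost per bag per year: H = 20% × $16 = $3.2000
2DS/H = 2·12,000·310/3.2 = 2,325,000.00
EOQ = √2,325,000.00 ≈ 1,524.80

1,525 bags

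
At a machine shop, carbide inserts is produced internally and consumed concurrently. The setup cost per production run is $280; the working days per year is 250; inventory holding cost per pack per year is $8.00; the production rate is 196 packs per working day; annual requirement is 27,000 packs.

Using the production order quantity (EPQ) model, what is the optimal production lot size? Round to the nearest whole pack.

2,052 packs

Daily demand d = 27,000/250 = 108.000; p = 196; 1 − d/p = 0.44898
EPQ = √(2DS / (H(1 − d/p)))
    = √(2 × 27,000 × 280 / (8 × 0.44898)) ≈ 2,051.72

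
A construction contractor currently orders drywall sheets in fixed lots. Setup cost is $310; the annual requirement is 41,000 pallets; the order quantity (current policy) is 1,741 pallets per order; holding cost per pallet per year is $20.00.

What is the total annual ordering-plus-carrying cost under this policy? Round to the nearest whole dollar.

$24,710

Annual ordering cost = (D/Q)·S = (41,000/1,741) × 310 = $7,300.40
Annual holding cost  = (Q/2)·H = (1,741/2) × 20 = $17,410.00
Total = $7,300.40 + $17,410.00 = $24,710.40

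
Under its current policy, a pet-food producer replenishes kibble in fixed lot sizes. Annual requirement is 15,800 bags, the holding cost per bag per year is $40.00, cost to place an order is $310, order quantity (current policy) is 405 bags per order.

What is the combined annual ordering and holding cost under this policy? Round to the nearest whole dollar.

Orders/yr = 15,800/405 = 39.012; ordering cost = 39.012 × $310 = $12,093.83
Average inventory = 405/2 = 202.5; holding cost = 202.5 × $40 = $8,100.00
Total = $12,093.83 + $8,100.00 = $20,193.83

$20,194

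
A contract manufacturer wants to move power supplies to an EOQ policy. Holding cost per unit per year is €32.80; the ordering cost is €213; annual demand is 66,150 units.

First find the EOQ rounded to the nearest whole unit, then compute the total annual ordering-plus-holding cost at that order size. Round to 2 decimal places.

€30,402.31

Q* = √(2·D·S / H) = √(2·66,150·213 / 32.8) = √859,143.3 ≈ 926.90 → Q = 927 units
Orders/yr = 66,150/927 = 71.359; ordering cost = 71.359 × €213 = €15,199.51
Average inventory = 927/2 = 463.5; holding cost = 463.5 × €32.8 = €15,202.80
Total = €15,199.51 + €15,202.80 = €30,402.31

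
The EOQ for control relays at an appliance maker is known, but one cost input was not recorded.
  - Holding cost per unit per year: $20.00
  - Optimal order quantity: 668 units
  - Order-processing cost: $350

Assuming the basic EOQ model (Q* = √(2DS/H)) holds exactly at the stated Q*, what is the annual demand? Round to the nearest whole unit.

EOQ relation: Q² = 2DS/H, so rearrange for the unknown.
D = Q²H / (2S) = 668² × 20 / (2 × 350) = 12,749.26

12,749 units per year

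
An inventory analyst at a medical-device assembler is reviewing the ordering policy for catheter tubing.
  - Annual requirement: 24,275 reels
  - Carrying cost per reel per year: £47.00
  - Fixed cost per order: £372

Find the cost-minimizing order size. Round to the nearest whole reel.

Optimal lot size Q* = (2 × 24,275 × £372 / £47)^½ ≈ 619.89

620 reels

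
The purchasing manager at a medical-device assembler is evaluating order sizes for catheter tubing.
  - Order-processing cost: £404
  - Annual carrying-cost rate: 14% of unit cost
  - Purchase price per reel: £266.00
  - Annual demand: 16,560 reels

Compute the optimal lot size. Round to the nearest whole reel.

Carrying cost H = £266 × 14% = £37.2400/reel/yr
Q* = √(2·D·S / H) = √(2·16,560·404 / 37.24) = √359,304.0 ≈ 599.42

599 reels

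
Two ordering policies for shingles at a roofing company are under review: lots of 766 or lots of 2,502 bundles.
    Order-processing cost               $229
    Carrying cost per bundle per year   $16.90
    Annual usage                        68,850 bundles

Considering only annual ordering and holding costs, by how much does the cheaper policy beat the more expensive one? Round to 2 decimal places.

$387.72

Annual cost at Q: ordering D·S/Q plus holding Q·H/2.
TC(766) = (68,850/766)×229 + (766/2)×16.9 = $27,055.79
TC(2,502) = (68,850/2,502)×229 + (2,502/2)×16.9 = $27,443.52
|ΔTC| = |$27,055.79 − $27,443.52| = $387.72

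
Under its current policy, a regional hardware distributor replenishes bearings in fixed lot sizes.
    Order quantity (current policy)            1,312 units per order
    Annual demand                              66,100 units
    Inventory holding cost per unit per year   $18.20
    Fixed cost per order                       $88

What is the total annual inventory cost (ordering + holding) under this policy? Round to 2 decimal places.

$16,372.74

Orders/yr = 66,100/1,312 = 50.381; ordering cost = 50.381 × $88 = $4,433.54
Average inventory = 1,312/2 = 656; holding cost = 656 × $18.2 = $11,939.20
Total = $4,433.54 + $11,939.20 = $16,372.74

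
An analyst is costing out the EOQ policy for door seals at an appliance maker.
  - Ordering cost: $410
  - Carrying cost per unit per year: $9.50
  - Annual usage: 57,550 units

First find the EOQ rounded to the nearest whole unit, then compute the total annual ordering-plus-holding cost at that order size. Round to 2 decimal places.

Optimal lot size Q* = (2 × 57,550 × $410 / $9.5)^½ ≈ 2,228.78 → Q = 2,229 units
Annual ordering cost = (D/Q)·S = (57,550/2,229) × 410 = $10,585.69
Annual holding cost  = (Q/2)·H = (2,229/2) × 9.5 = $10,587.75
Total = $10,585.69 + $10,587.75 = $21,173.44

$21,173.44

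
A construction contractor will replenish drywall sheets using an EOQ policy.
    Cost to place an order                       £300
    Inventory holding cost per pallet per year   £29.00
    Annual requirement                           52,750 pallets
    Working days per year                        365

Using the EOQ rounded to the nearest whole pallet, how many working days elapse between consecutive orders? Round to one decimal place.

Optimal lot size Q* = (2 × 52,750 × £300 / £29)^½ ≈ 1,044.69 → Q = 1,045 pallets
Cycle time = (working days × Q)/D = (365 × 1,045) / 52,750 = 7.231 days

7.2 days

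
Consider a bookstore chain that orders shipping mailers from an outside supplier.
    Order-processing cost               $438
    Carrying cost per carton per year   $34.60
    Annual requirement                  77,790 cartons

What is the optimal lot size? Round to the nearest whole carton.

Q* = √(2·D·S / H) = √(2·77,790·438 / 34.6) = √1,969,480.9 ≈ 1,403.38

1,403 cartons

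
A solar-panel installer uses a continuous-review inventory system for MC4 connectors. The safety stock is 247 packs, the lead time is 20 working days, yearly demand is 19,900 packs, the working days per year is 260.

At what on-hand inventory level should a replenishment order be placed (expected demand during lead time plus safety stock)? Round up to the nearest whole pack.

1,778 packs

Daily demand d = 19,900 / 260 = 76.538 packs/day
Demand during lead time = 76.538 × 20 = 1,530.77
Reorder point = 1,530.77 + 247 = 1,777.77 → round up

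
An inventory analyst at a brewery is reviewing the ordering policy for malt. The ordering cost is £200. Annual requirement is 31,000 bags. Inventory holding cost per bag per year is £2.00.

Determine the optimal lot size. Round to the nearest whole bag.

2DS/H = 2·31,000·200/2 = 6,200,000.00
EOQ = √6,200,000.00 ≈ 2,489.98

2,490 bags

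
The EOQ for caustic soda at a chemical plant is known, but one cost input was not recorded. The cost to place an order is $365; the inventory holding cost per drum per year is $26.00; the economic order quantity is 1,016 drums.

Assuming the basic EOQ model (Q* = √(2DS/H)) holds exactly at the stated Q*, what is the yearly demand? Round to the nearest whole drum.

36,765 drums per year

EOQ relation: Q² = 2DS/H, so rearrange for the unknown.
D = Q²H / (2S) = 1,016² × 26 / (2 × 365) = 36,765.28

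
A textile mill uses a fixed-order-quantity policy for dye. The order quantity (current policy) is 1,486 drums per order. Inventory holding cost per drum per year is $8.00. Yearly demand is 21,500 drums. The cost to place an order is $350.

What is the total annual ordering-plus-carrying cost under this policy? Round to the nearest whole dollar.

$11,008

Annual ordering cost = (D/Q)·S = (21,500/1,486) × 350 = $5,063.93
Annual holding cost  = (Q/2)·H = (1,486/2) × 8 = $5,944.00
Total = $5,063.93 + $5,944.00 = $11,007.93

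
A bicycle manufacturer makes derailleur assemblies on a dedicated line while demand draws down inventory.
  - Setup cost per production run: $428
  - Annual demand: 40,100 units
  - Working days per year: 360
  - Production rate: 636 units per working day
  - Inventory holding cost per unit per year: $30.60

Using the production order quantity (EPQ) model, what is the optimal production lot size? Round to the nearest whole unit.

1,166 units

Daily demand d = 40,100/360 = 111.389; p = 636; 1 − d/p = 0.82486
EPQ = √(2DS / (H(1 − d/p)))
    = √(2 × 40,100 × 428 / (30.6 × 0.82486)) ≈ 1,166.16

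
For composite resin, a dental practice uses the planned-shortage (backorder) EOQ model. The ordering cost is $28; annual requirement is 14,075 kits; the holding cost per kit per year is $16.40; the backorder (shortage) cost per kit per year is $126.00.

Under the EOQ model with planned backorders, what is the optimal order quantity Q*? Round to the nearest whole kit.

233 kits

Basic EOQ = √(2·14,075·28/16.4) = 219.228
Backorder adjustment √((H+b)/b) = √((16.4+126)/126) = 1.0631
Q* = 219.228 × 1.0631 ≈ 233.06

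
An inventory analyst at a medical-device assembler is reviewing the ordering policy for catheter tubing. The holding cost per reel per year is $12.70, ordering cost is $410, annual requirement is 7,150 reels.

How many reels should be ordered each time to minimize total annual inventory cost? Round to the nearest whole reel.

679 reels

Q* = √(2·D·S / H) = √(2·7,150·410 / 12.7) = √461,653.5 ≈ 679.45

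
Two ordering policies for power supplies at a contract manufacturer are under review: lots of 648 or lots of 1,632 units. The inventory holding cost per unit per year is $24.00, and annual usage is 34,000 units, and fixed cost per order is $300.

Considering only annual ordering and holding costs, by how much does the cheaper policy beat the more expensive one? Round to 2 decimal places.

$2,317.26

Annual cost at Q: ordering D·S/Q plus holding Q·H/2.
TC(648) = (34,000/648)×300 + (648/2)×24 = $23,516.74
TC(1,632) = (34,000/1,632)×300 + (1,632/2)×24 = $25,834.00
Lots of 648 are cheaper by $2,317.26.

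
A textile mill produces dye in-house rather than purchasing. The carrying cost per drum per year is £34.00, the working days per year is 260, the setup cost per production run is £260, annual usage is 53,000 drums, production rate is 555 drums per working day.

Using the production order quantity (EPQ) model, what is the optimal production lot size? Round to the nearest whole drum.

Daily demand d = 53,000/260 = 203.846; p = 555; 1 − d/p = 0.63271
EPQ = √(2DS / (H(1 − d/p)))
    = √(2 × 53,000 × 260 / (34 × 0.63271)) ≈ 1,131.87

1,132 drums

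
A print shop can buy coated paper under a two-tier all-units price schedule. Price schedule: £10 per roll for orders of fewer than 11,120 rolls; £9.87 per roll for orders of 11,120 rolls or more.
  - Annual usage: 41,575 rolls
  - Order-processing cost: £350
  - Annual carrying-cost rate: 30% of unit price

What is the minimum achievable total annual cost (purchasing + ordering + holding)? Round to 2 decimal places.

H₁ = 30%×£10 = £3.0000;  H₂ = 30%×£9.87 = £2.9610
EOQ₁ = √(2×41,575×350/3.0000) = 3,114.62  (< 11,120, feasible at tier 1)
EOQ₂ = √(2×41,575×350/2.9610) = 3,135.06  (< 11,120 → use Q = 11,120 at tier-2 price)
TC(tier 1 (EOQ₁), Q≈3,114.6) = £425,093.85
TC(tier 2, Q≈11,120.0) = £428,116.98
Minimum at tier 1 (EOQ₁): £425,093.85

£425,093.85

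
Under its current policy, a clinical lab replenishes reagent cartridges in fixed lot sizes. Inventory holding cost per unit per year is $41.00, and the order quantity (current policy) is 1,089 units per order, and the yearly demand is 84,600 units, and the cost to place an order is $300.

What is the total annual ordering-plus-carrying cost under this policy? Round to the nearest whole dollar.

Ordering: D/Q × S = 84,600/1,089 × $300 = $23,305.79
Holding:  Q/2 × H = 1,089/2 × $41 = $22,324.50
Total = $23,305.79 + $22,324.50 = $45,630.29

$45,630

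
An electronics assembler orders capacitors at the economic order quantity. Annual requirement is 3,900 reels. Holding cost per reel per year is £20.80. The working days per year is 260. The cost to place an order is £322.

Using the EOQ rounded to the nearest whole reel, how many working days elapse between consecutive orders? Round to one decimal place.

23.1 days

Q* = √(2·D·S / H) = √(2·3,900·322 / 20.8) = √120,750.0 ≈ 347.49 → Q = 347 reels
Cycle time = (working days × Q)/D = (260 × 347) / 3,900 = 23.133 days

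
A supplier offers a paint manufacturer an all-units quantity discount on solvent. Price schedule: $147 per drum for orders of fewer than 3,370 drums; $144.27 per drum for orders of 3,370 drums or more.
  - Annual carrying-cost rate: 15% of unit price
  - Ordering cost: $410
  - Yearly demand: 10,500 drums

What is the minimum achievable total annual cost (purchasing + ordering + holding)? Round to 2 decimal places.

$1,552,576.69

H₁ = 15%×$147 = $22.0500;  H₂ = 15%×$144.27 = $21.6405
EOQ₁ = √(2×10,500×410/22.0500) = 624.88  (< 3,370, feasible at tier 1)
EOQ₂ = √(2×10,500×410/21.6405) = 630.77  (< 3,370 → use Q = 3,370 at tier-2 price)
TC(tier 1 (EOQ₁), Q≈624.9) = $1,557,278.62
TC(tier 2, Q≈3,370.0) = $1,552,576.69
Minimum at tier 2: $1,552,576.69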